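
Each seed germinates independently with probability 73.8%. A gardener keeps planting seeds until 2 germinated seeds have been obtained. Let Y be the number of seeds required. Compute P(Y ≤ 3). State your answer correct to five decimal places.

Finishing within 3 seeds ⇔ at least 2 successes in the first 3. With X ~ Binomial(3, 0.738), P(Y ≤ 3) = 1 − P(X ≤ 1).
  k=0: C(3,0)·0.738^0·0.262^3 = 0.0179847
  k=1: C(3,1)·0.738^1·0.262^2 = 0.1519778
1 − 0.1699625 = 0.8300375

0.83004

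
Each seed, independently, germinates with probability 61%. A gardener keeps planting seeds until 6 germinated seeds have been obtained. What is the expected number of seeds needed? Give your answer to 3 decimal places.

9.836

Y = total seeds until the sixth success; negative binomial with r=6, p=0.61.
E[Y] = r / p = 6 / 0.61 = 9.83607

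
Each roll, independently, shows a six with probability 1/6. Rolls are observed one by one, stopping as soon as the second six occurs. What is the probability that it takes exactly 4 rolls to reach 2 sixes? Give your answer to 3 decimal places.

Y = trial on which the second success occurs; negative binomial, r=2, p=0.166667.
P(Y=4) = C(3,1) · p^2 · (1−p)^2
= 3 · 0.027778 · 0.69444 = 0.05787

0.058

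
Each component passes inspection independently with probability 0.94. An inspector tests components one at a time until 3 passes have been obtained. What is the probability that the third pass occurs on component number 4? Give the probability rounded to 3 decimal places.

0.150

Y = trial on which the third success occurs; negative binomial, r=3, p=0.94.
P(Y=4) = C(3,2) · p^3 · (1−p)^1
= 3 · 0.83058 · 0.06 = 0.14951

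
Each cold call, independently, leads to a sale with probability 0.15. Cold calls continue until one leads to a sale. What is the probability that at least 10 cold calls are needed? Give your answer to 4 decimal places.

Y = number of cold calls to the first success; geometric, p = 0.15.
P(Y > 9) = P(first 9 all fail) = (1−p)^9 = 0.231617

0.2316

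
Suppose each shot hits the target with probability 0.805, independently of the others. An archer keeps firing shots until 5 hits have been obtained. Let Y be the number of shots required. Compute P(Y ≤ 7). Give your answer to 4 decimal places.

0.8605

Finishing within 7 shots ⇔ at least 5 successes in the first 7. With X ~ Binomial(7, 0.805), P(Y ≤ 7) = 1 − P(X ≤ 4).
  k=0: C(7,0)·0.805^0·0.195^7 = 0.000011
  k=1: C(7,1)·0.805^1·0.195^6 = 0.000310
  k=2: C(7,2)·0.805^2·0.195^5 = 0.003837
  k=3: C(7,3)·0.805^3·0.195^4 = 0.026399
  k=4: C(7,4)·0.805^4·0.195^3 = 0.108982
1 − 0.139539 = 0.860461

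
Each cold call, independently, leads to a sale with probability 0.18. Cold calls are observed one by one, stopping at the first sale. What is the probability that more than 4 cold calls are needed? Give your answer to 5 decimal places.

Y = number of cold calls to the first success; geometric, p = 0.18.
P(Y > 4) = P(first 4 all fail) = (1−p)^4 = 0.4521218

0.45212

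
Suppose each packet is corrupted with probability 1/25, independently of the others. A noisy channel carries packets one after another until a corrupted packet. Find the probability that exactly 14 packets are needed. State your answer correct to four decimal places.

0.0235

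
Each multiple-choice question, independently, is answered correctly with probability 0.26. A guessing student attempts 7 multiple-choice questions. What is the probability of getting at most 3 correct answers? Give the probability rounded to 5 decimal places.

0.91984

X ~ Binomial(7, 0.26); P(X ≤ 3) = Σ C(7,k) p^k (1−p)^(7−k) over k:
  k=0: C(7,0)·0.26^0·0.74^7 = 0.1215128
  k=1: C(7,1)·0.26^1·0.74^6 = 0.2988558
  k=2: C(7,2)·0.26^2·0.74^5 = 0.3150102
  k=3: C(7,3)·0.26^3·0.74^4 = 0.1844654
Total = 0.9198442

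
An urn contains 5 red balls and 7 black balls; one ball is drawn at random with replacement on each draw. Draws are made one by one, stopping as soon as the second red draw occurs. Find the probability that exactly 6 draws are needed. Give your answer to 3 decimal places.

0.101

Y = trial on which the second success occurs; negative binomial, r=2, p=0.416667.
P(Y=6) = C(5,1) · p^2 · (1−p)^4
= 5 · 0.17361 · 0.11579 = 0.10051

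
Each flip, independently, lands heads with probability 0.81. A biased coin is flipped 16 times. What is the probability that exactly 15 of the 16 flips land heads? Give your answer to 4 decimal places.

0.1289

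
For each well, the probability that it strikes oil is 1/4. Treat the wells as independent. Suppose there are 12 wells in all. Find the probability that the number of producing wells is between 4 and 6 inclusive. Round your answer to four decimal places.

X ~ Binomial(12, 0.25); P(4 ≤ X ≤ 6) = Σ C(12,k) p^k (1−p)^(12−k) over k:
  k=4: C(12,4)·0.25^4·0.75^8 = 0.193578
  k=5: C(12,5)·0.25^5·0.75^7 = 0.103241
  k=6: C(12,6)·0.25^6·0.75^6 = 0.040149
Total = 0.336969

0.3370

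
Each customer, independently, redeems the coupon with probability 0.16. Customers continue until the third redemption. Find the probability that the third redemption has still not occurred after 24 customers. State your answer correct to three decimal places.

0.237

Needing more than 24 customers ⇔ fewer than 3 successes in the first 24. With X ~ Binomial(24, 0.16), P(Y > 24) = P(X ≤ 2).
  k=0: C(24,0)·0.16^0·0.84^24 = 0.01523
  k=1: C(24,1)·0.16^1·0.84^23 = 0.06962
  k=2: C(24,2)·0.16^2·0.84^22 = 0.15251
P(X ≤ 2) = 0.23736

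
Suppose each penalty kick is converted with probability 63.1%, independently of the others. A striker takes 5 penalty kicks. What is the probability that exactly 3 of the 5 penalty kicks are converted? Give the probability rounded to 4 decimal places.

X ~ Binomial(n=5, p=0.631).
P(X=3) = C(5,3) · p^3 · (1−p)^2
= 10 · 0.25124 · 0.13616 = 0.342090

0.3421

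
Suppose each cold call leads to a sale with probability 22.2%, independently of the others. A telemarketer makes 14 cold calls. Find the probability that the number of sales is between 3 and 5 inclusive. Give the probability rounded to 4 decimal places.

X ~ Binomial(14, 0.222); P(3 ≤ X ≤ 5) = Σ C(14,k) p^k (1−p)^(14−k) over k:
  k=3: C(14,3)·0.222^3·0.778^11 = 0.251731
  k=4: C(14,4)·0.222^4·0.778^10 = 0.197534
  k=5: C(14,5)·0.222^5·0.778^9 = 0.112732
Total = 0.561996

0.5620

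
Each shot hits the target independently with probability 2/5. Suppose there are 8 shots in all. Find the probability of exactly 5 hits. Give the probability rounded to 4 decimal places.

X ~ Binomial(n=8, p=0.40).
P(X=5) = C(8,5) · p^5 · (1−p)^3
= 56 · 0.01024 · 0.216 = 0.123863

0.1239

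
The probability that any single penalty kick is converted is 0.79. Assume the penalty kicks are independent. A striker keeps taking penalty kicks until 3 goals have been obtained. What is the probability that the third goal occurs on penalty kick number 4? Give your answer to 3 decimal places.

0.311

Y = trial on which the third success occurs; negative binomial, r=3, p=0.79.
P(Y=4) = C(3,2) · p^3 · (1−p)^1
= 3 · 0.49304 · 0.21 = 0.31061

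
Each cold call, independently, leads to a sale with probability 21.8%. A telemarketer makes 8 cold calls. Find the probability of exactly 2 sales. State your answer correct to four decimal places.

X ~ Binomial(n=8, p=0.218).
P(X=2) = C(8,2) · p^2 · (1−p)^6
= 28 · 0.047524 · 0.22869 = 0.304307

0.3043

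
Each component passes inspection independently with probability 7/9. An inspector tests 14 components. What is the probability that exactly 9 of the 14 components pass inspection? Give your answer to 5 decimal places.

X ~ Binomial(n=14, p=0.777778).
P(X=9) = C(14,9) · p^9 · (1−p)^5
= 2002 · 0.10416 · 0.00054192 = 0.1130059

0.11301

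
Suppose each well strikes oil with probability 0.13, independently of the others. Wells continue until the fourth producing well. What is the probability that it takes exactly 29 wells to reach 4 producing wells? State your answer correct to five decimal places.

0.02878

Y = trial on which the fourth success occurs; negative binomial, r=4, p=0.13.
P(Y=29) = C(28,3) · p^4 · (1−p)^25
= 3276 · 0.00028561 · 0.03076 = 0.0287805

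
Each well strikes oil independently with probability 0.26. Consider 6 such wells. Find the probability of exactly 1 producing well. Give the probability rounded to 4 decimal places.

X ~ Binomial(n=6, p=0.26).
P(X=1) = C(6,1) · p^1 · (1−p)^5
= 6 · 0.26 · 0.2219 = 0.346165

0.3462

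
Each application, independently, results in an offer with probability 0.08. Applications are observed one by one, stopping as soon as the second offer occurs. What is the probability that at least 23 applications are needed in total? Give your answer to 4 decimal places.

0.4652

Needing more than 22 applications ⇔ fewer than 2 successes in the first 22. With X ~ Binomial(22, 0.08), P(Y > 22) = P(X ≤ 1).
  k=0: C(22,0)·0.08^0·0.92^22 = 0.159710
  k=1: C(22,1)·0.08^1·0.92^21 = 0.305532
P(X ≤ 1) = 0.465242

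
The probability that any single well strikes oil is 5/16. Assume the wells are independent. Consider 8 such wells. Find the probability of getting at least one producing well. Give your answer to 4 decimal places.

P(at least one) = 1 − P(none) = 1 − (1 − 0.3125)^8
= 1 − 0.049909 = 0.950091

0.9501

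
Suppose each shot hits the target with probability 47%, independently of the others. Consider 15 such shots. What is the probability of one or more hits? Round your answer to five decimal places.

0.99993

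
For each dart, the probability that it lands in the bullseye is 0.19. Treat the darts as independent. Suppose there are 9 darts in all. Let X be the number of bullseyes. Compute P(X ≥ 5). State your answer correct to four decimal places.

X ~ Binomial(9, 0.19); P(X ≥ 5) = Σ C(9,k) p^k (1−p)^(9−k) over k:
  k=5: C(9,5)·0.19^5·0.81^4 = 0.013430
  k=6: C(9,6)·0.19^6·0.81^3 = 0.002100
  k=7: C(9,7)·0.19^7·0.81^2 = 0.000211
  k=8: C(9,8)·0.19^8·0.81^1 = 0.000012
  k=9: C(9,9)·0.19^9·0.81^0 = 0.000000
Total = 0.015754

0.0158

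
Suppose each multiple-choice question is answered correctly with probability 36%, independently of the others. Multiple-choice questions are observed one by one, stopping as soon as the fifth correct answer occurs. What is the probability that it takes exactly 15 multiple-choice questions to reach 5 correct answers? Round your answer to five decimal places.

0.06978

Y = trial on which the fifth success occurs; negative binomial, r=5, p=0.36.
P(Y=15) = C(14,4) · p^5 · (1−p)^10
= 1001 · 0.0060466 · 0.011529 = 0.0697825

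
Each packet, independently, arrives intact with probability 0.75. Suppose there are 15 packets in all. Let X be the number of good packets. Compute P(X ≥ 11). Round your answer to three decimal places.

X ~ Binomial(15, 0.75); P(X ≥ 11) = Σ C(15,k) p^k (1−p)^(15−k) over k:
  k=11: C(15,11)·0.75^11·0.25^4 = 0.22520
  k=12: C(15,12)·0.75^12·0.25^3 = 0.22520
  k=13: C(15,13)·0.75^13·0.25^2 = 0.15591
  k=14: C(15,14)·0.75^14·0.25^1 = 0.06682
  k=15: C(15,15)·0.75^15·0.25^0 = 0.01336
Total = 0.68649

0.686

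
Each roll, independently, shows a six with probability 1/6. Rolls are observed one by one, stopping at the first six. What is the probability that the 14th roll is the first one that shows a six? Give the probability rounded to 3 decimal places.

Geometric (trials to first success), p = 0.166667.
P(Y = 14) = (1−p)^13 · p = 0.093464 · 0.166667 = 0.01558

0.016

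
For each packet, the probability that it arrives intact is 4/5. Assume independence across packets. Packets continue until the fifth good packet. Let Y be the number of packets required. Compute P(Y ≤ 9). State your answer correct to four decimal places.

0.9804

Finishing within 9 packets ⇔ at least 5 successes in the first 9. With X ~ Binomial(9, 0.80), P(Y ≤ 9) = 1 − P(X ≤ 4).
  k=0: C(9,0)·0.80^0·0.20^9 = 0.000001
  k=1: C(9,1)·0.80^1·0.20^8 = 0.000018
  k=2: C(9,2)·0.80^2·0.20^7 = 0.000295
  k=3: C(9,3)·0.80^3·0.20^6 = 0.002753
  k=4: C(9,4)·0.80^4·0.20^5 = 0.016515
1 − 0.019581 = 0.980419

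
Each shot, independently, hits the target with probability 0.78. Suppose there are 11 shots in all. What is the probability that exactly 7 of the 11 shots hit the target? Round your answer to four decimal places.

0.1358

X ~ Binomial(n=11, p=0.78).
P(X=7) = C(11,7) · p^7 · (1−p)^4
= 330 · 0.17566 · 0.0023426 = 0.135790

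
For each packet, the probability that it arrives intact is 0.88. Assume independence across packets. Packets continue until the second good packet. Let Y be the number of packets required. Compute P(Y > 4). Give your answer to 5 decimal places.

0.00629

Needing more than 4 packets ⇔ fewer than 2 successes in the first 4. With X ~ Binomial(4, 0.88), P(Y > 4) = P(X ≤ 1).
  k=0: C(4,0)·0.88^0·0.12^4 = 0.0002074
  k=1: C(4,1)·0.88^1·0.12^3 = 0.0060826
P(X ≤ 1) = 0.0062899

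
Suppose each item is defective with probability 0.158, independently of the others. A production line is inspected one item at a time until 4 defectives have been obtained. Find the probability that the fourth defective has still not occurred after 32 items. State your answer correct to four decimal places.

Needing more than 32 items ⇔ fewer than 4 successes in the first 32. With X ~ Binomial(32, 0.158), P(Y > 32) = P(X ≤ 3).
  k=0: C(32,0)·0.158^0·0.842^32 = 0.004074
  k=1: C(32,1)·0.158^1·0.842^31 = 0.024461
  k=2: C(32,2)·0.158^2·0.842^30 = 0.071147
  k=3: C(32,3)·0.158^3·0.842^29 = 0.133507
P(X ≤ 3) = 0.233189

0.2332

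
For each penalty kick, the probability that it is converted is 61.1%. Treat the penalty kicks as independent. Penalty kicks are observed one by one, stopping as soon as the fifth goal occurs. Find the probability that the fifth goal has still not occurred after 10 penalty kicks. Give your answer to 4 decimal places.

Needing more than 10 penalty kicks ⇔ fewer than 5 successes in the first 10. With X ~ Binomial(10, 0.611), P(Y > 10) = P(X ≤ 4).
  k=0: C(10,0)·0.611^0·0.389^10 = 0.000079
  k=1: C(10,1)·0.611^1·0.389^9 = 0.001246
  k=2: C(10,2)·0.611^2·0.389^8 = 0.008808
  k=3: C(10,3)·0.611^3·0.389^7 = 0.036894
  k=4: C(10,4)·0.611^4·0.389^6 = 0.101410
P(X ≤ 4) = 0.148438

0.1484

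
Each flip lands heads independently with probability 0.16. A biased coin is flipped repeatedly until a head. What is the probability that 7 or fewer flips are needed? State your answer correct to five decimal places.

0.70491

Y = number of flips to the first success; geometric, p = 0.16.
P(Y ≤ 7) = 1 − (1−p)^7 = 1 − 0.2950903 = 0.7049097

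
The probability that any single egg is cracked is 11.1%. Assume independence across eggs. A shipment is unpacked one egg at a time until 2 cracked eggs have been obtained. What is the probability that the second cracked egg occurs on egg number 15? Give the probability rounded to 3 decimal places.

Y = trial on which the second success occurs; negative binomial, r=2, p=0.111.
P(Y=15) = C(14,1) · p^2 · (1−p)^13
= 14 · 0.012321 · 0.21663 = 0.03737

0.037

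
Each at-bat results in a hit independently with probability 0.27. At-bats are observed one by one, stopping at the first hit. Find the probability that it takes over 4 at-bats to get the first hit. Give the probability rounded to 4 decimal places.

0.2840

Y = number of at-bats to the first success; geometric, p = 0.27.
P(Y > 4) = P(first 4 all fail) = (1−p)^4 = 0.283982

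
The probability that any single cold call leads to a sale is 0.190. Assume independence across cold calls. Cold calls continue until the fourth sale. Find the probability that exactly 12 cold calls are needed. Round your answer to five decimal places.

0.03985

Y = trial on which the fourth success occurs; negative binomial, r=4, p=0.19.
P(Y=12) = C(11,3) · p^4 · (1−p)^8
= 165 · 0.0013032 · 0.1853 = 0.0398454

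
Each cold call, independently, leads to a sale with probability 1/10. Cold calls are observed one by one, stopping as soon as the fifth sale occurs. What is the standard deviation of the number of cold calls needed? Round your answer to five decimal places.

Y = total cold calls until the fifth success; negative binomial with r=5, p=0.10.
SD(Y) = √[r(1−p)/p²] = √(450.0000000) = 21.2132034

21.21320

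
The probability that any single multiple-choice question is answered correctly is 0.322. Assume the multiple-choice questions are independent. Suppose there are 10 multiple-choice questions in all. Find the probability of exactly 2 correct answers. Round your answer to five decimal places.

0.20833

X ~ Binomial(n=10, p=0.322).
P(X=2) = C(10,2) · p^2 · (1−p)^8
= 45 · 0.10368 · 0.044652 = 0.2083348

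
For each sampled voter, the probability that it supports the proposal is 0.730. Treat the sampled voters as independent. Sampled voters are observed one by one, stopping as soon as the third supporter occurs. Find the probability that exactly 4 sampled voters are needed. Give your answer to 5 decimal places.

0.31510

Y = trial on which the third success occurs; negative binomial, r=3, p=0.73.
P(Y=4) = C(3,2) · p^3 · (1−p)^1
= 3 · 0.38902 · 0.27 = 0.3151038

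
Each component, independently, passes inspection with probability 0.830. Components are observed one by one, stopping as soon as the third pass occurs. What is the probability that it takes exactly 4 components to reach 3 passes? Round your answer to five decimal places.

Y = trial on which the third success occurs; negative binomial, r=3, p=0.83.
P(Y=4) = C(3,2) · p^3 · (1−p)^1
= 3 · 0.57179 · 0.17 = 0.2916114

0.29161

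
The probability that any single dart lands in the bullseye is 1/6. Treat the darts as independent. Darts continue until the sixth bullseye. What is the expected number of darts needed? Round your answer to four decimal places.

Y = total darts until the sixth success; negative binomial with r=6, p=0.166667.
E[Y] = r / p = 6 / 0.166667 = 36.000000

36.0000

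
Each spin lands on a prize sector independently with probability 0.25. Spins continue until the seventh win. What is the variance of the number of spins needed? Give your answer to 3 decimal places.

Y = total spins until the seventh success; negative binomial with r=7, p=0.25.
Var(Y) = r(1−p)/p² = 7·0.75 / 0.25² = 84.00000

84.000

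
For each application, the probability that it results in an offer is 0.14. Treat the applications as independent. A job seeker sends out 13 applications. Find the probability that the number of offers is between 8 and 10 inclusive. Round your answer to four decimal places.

X ~ Binomial(13, 0.14); P(8 ≤ X ≤ 10) = Σ C(13,k) p^k (1−p)^(13−k) over k:
  k=8: C(13,8)·0.14^8·0.86^5 = 0.000089
  k=9: C(13,9)·0.14^9·0.86^4 = 0.000008
  k=10: C(13,10)·0.14^10·0.86^3 = 0.000001
Total = 0.000098

0.0001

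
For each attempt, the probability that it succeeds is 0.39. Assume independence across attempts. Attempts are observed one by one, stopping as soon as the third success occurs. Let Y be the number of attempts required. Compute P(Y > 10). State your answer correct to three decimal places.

0.184

Needing more than 10 attempts ⇔ fewer than 3 successes in the first 10. With X ~ Binomial(10, 0.39), P(Y > 10) = P(X ≤ 2).
  k=0: C(10,0)·0.39^0·0.61^10 = 0.00713
  k=1: C(10,1)·0.39^1·0.61^9 = 0.04561
  k=2: C(10,2)·0.39^2·0.61^8 = 0.13121
P(X ≤ 2) = 0.18395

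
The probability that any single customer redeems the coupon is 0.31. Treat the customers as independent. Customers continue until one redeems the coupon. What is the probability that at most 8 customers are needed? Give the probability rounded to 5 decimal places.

Y = number of customers to the first success; geometric, p = 0.31.
P(Y ≤ 8) = 1 − (1−p)^8 = 1 − 0.0513798 = 0.9486202

0.94862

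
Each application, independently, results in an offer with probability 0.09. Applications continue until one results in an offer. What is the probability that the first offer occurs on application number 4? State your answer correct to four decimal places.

Geometric (trials to first success), p = 0.09.
P(Y = 4) = (1−p)^3 · p = 0.75357 · 0.09 = 0.067821

0.0678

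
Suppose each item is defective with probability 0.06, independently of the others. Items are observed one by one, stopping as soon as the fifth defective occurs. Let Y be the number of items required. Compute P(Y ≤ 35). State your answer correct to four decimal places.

Finishing within 35 items ⇔ at least 5 successes in the first 35. With X ~ Binomial(35, 0.06), P(Y ≤ 35) = 1 − P(X ≤ 4).
  k=0: C(35,0)·0.06^0·0.94^35 = 0.114677
  k=1: C(35,1)·0.06^1·0.94^34 = 0.256192
  k=2: C(35,2)·0.06^2·0.94^33 = 0.277996
  k=3: C(35,3)·0.06^3·0.94^32 = 0.195189
  k=4: C(35,4)·0.06^4·0.94^31 = 0.099671
1 − 0.943725 = 0.056275

0.0563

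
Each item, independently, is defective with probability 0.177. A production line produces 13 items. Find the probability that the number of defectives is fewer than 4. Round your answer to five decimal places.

X ~ Binomial(13, 0.177); P(X ≤ 3) = Σ C(13,k) p^k (1−p)^(13−k) over k:
  k=0: C(13,0)·0.177^0·0.823^13 = 0.0794690
  k=1: C(13,1)·0.177^1·0.823^12 = 0.2221850
  k=2: C(13,2)·0.177^2·0.823^11 = 0.2867077
  k=3: C(13,3)·0.177^3·0.823^10 = 0.2260915
Total = 0.8144531

0.81445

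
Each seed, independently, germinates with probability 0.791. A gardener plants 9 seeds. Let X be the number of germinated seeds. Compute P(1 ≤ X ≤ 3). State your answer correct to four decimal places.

0.0039

X ~ Binomial(9, 0.791); P(1 ≤ X ≤ 3) = Σ C(9,k) p^k (1−p)^(9−k) over k:
  k=1: C(9,1)·0.791^1·0.209^8 = 0.000026
  k=2: C(9,2)·0.791^2·0.209^7 = 0.000392
  k=3: C(9,3)·0.791^3·0.209^6 = 0.003465
Total = 0.003883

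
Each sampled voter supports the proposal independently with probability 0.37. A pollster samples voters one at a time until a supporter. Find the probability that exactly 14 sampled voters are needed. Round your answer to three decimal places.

0.001

Geometric (trials to first success), p = 0.37.
P(Y = 14) = (1−p)^13 · p = 0.0024628 · 0.37 = 0.00091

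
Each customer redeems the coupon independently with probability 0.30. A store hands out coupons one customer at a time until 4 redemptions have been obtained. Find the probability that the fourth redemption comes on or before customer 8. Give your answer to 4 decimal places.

Finishing within 8 customers ⇔ at least 4 successes in the first 8. With X ~ Binomial(8, 0.30), P(Y ≤ 8) = 1 − P(X ≤ 3).
  k=0: C(8,0)·0.30^0·0.70^8 = 0.057648
  k=1: C(8,1)·0.30^1·0.70^7 = 0.197650
  k=2: C(8,2)·0.30^2·0.70^6 = 0.296475
  k=3: C(8,3)·0.30^3·0.70^5 = 0.254122
1 − 0.805896 = 0.194104

0.1941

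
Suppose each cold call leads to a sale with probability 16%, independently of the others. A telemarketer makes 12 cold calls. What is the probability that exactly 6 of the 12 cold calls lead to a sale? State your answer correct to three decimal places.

0.005

X ~ Binomial(n=12, p=0.16).
P(X=6) = C(12,6) · p^6 · (1−p)^6
= 924 · 1.6777e-05 · 0.3513 = 0.00545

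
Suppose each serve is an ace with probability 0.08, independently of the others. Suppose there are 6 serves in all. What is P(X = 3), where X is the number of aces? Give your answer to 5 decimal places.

0.00797

X ~ Binomial(n=6, p=0.08).
P(X=3) = C(6,3) · p^3 · (1−p)^3
= 20 · 0.000512 · 0.77869 = 0.0079738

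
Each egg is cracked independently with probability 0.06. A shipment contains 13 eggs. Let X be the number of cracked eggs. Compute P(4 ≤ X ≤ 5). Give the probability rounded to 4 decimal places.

0.0059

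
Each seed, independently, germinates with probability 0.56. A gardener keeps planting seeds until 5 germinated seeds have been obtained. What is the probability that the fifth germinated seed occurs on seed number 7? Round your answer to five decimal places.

Y = trial on which the fifth success occurs; negative binomial, r=5, p=0.56.
P(Y=7) = C(6,4) · p^5 · (1−p)^2
= 15 · 0.055073 · 0.1936 = 0.1599325

0.15993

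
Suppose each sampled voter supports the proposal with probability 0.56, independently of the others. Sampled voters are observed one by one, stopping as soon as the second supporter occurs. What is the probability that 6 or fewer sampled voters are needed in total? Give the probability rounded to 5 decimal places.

Finishing within 6 sampled voters ⇔ at least 2 successes in the first 6. With X ~ Binomial(6, 0.56), P(Y ≤ 6) = 1 − P(X ≤ 1).
  k=0: C(6,0)·0.56^0·0.44^6 = 0.0072563
  k=1: C(6,1)·0.56^1·0.44^5 = 0.0554119
1 − 0.0626682 = 0.9373318

0.93733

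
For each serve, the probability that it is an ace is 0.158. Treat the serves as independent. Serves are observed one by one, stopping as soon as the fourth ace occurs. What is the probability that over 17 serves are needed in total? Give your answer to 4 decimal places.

0.7240

Needing more than 17 serves ⇔ fewer than 4 successes in the first 17. With X ~ Binomial(17, 0.158), P(Y > 17) = P(X ≤ 3).
  k=0: C(17,0)·0.158^0·0.842^17 = 0.053741
  k=1: C(17,1)·0.158^1·0.842^16 = 0.171435
  k=2: C(17,2)·0.158^2·0.842^15 = 0.257356
  k=3: C(17,3)·0.158^3·0.842^14 = 0.241462
P(X ≤ 3) = 0.723994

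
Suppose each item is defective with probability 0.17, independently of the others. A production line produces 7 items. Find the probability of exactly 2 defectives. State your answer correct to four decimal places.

0.2391

X ~ Binomial(n=7, p=0.17).
P(X=2) = C(7,2) · p^2 · (1−p)^5
= 21 · 0.0289 · 0.3939 = 0.239060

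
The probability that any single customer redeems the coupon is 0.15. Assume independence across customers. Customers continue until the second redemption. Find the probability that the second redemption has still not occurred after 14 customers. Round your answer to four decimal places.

Needing more than 14 customers ⇔ fewer than 2 successes in the first 14. With X ~ Binomial(14, 0.15), P(Y > 14) = P(X ≤ 1).
  k=0: C(14,0)·0.15^0·0.85^14 = 0.102770
  k=1: C(14,1)·0.15^1·0.85^13 = 0.253902
P(X ≤ 1) = 0.356671

0.3567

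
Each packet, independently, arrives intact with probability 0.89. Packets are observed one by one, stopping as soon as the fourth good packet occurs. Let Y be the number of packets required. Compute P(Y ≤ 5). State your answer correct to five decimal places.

0.90349

Finishing within 5 packets ⇔ at least 4 successes in the first 5. With X ~ Binomial(5, 0.89), P(Y ≤ 5) = 1 − P(X ≤ 3).
  k=0: C(5,0)·0.89^0·0.11^5 = 0.0000161
  k=1: C(5,1)·0.89^1·0.11^4 = 0.0006515
  k=2: C(5,2)·0.89^2·0.11^3 = 0.0105429
  k=3: C(5,3)·0.89^3·0.11^2 = 0.0853012
1 − 0.0965117 = 0.9034883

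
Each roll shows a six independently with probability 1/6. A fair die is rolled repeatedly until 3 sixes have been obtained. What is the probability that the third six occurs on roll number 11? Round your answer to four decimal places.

Y = trial on which the third success occurs; negative binomial, r=3, p=0.166667.
P(Y=11) = C(10,2) · p^3 · (1−p)^8
= 45 · 0.0046296 · 0.23257 = 0.048452

0.0485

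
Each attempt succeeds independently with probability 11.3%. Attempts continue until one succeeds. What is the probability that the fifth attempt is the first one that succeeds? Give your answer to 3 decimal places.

0.070

Geometric (trials to first success), p = 0.113.
P(Y = 5) = (1−p)^4 · p = 0.61901 · 0.113 = 0.06995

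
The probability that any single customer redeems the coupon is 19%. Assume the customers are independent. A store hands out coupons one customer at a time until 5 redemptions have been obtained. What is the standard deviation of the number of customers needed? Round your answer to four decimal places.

10.5919

Y = total customers until the fifth success; negative binomial with r=5, p=0.19.
SD(Y) = √[r(1−p)/p²] = √(112.188366) = 10.591901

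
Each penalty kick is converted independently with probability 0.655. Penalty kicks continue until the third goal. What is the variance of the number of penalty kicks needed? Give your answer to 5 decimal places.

Y = total penalty kicks until the third success; negative binomial with r=3, p=0.655.
Var(Y) = r(1−p)/p² = 3·0.345 / 0.655² = 2.4124468

2.41245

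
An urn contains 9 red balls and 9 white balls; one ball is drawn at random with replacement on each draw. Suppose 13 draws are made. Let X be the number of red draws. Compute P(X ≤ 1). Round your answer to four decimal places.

X ~ Binomial(13, 0.50); P(X ≤ 1) = Σ C(13,k) p^k (1−p)^(13−k) over k:
  k=0: C(13,0)·0.50^0·0.50^13 = 0.000122
  k=1: C(13,1)·0.50^1·0.50^12 = 0.001587
Total = 0.001709

0.0017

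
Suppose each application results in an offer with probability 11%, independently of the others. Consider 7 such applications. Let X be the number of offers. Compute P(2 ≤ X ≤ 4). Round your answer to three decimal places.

X ~ Binomial(7, 0.11); P(2 ≤ X ≤ 4) = Σ C(7,k) p^k (1−p)^(7−k) over k:
  k=2: C(7,2)·0.11^2·0.89^5 = 0.14189
  k=3: C(7,3)·0.11^3·0.89^4 = 0.02923
  k=4: C(7,4)·0.11^4·0.89^3 = 0.00361
Total = 0.17473

0.175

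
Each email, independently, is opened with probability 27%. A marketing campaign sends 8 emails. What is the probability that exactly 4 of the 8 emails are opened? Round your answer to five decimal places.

0.10564

X ~ Binomial(n=8, p=0.27).
P(X=4) = C(8,4) · p^4 · (1−p)^4
= 70 · 0.0053144 · 0.28398 = 0.1056439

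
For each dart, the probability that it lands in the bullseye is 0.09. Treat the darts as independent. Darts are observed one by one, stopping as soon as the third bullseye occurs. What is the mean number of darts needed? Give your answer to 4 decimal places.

33.3333

Y = total darts until the third success; negative binomial with r=3, p=0.09.
E[Y] = r / p = 3 / 0.09 = 33.333333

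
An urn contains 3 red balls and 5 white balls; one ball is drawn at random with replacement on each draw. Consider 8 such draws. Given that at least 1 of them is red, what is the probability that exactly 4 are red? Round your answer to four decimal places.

0.2163

X ~ Binomial(8, 0.375). Want P(X=4 | X≥1) = P(X=4) / P(X≥1).
P(X=4) = C(8,4)·0.375^4·0.625^4 = 0.211224
P(X≥1) = 1 − 0.023283 = 0.976717
Ratio = 0.211224 / 0.976717 = 0.216259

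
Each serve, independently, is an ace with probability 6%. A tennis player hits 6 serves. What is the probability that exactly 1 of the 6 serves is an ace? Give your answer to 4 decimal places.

X ~ Binomial(n=6, p=0.06).
P(X=1) = C(6,1) · p^1 · (1−p)^5
= 6 · 0.06 · 0.7339 = 0.264205

0.2642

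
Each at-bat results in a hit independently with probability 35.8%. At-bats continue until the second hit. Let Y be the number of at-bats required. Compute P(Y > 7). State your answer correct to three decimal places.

Needing more than 7 at-bats ⇔ fewer than 2 successes in the first 7. With X ~ Binomial(7, 0.358), P(Y > 7) = P(X ≤ 1).
  k=0: C(7,0)·0.358^0·0.642^7 = 0.04495
  k=1: C(7,1)·0.358^1·0.642^6 = 0.17547
P(X ≤ 1) = 0.22042

0.220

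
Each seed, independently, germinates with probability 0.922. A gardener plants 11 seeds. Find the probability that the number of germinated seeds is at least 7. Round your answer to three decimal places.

0.999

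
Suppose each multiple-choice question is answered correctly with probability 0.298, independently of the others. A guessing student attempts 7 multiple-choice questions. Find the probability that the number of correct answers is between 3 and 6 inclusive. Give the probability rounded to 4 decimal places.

X ~ Binomial(7, 0.298); P(3 ≤ X ≤ 6) = Σ C(7,k) p^k (1−p)^(7−k) over k:
  k=3: C(7,3)·0.298^3·0.702^4 = 0.224939
  k=4: C(7,4)·0.298^4·0.702^3 = 0.095487
  k=5: C(7,5)·0.298^5·0.702^2 = 0.024321
  k=6: C(7,6)·0.298^6·0.702^1 = 0.003441
Total = 0.348188

0.3482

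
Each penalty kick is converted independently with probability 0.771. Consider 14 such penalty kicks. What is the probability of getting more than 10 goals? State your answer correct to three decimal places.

X ~ Binomial(14, 0.771); P(X ≥ 11) = Σ C(14,k) p^k (1−p)^(14−k) over k:
  k=11: C(14,11)·0.771^11·0.229^3 = 0.25015
  k=12: C(14,12)·0.771^12·0.229^2 = 0.21055
  k=13: C(14,13)·0.771^13·0.229^1 = 0.10906
  k=14: C(14,14)·0.771^14·0.229^0 = 0.02623
Total = 0.59600

0.596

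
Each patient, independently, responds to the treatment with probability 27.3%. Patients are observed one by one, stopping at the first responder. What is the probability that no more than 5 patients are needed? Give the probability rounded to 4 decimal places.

0.7969

Y = number of patients to the first success; geometric, p = 0.273.
P(Y ≤ 5) = 1 − (1−p)^5 = 1 − 0.203082 = 0.796918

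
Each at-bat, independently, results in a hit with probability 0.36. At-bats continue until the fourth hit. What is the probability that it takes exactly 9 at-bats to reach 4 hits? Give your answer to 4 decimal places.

Y = trial on which the fourth success occurs; negative binomial, r=4, p=0.36.
P(Y=9) = C(8,3) · p^4 · (1−p)^5
= 56 · 0.016796 · 0.10737 = 0.100995

0.1010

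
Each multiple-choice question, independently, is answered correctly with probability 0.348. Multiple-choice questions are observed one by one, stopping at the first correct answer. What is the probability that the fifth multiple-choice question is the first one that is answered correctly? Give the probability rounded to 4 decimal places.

0.0629

Geometric (trials to first success), p = 0.348.
P(Y = 5) = (1−p)^4 · p = 0.18071 · 0.348 = 0.062888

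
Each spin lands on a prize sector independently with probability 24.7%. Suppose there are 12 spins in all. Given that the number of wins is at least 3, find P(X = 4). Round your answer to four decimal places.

0.3174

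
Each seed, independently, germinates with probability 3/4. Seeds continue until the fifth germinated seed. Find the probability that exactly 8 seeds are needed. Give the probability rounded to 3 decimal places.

0.130

Y = trial on which the fifth success occurs; negative binomial, r=5, p=0.75.
P(Y=8) = C(7,4) · p^5 · (1−p)^3
= 35 · 0.2373 · 0.015625 = 0.12978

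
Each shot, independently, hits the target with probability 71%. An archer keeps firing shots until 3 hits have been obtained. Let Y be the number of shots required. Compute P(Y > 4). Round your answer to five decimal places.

0.33071

Needing more than 4 shots ⇔ fewer than 3 successes in the first 4. With X ~ Binomial(4, 0.71), P(Y > 4) = P(X ≤ 2).
  k=0: C(4,0)·0.71^0·0.29^4 = 0.0070728
  k=1: C(4,1)·0.71^1·0.29^3 = 0.0692648
  k=2: C(4,2)·0.71^2·0.29^2 = 0.2543689
P(X ≤ 2) = 0.3307064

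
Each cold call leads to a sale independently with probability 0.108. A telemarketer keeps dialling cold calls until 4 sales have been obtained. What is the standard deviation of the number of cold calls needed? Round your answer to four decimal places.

Y = total cold calls until the fourth success; negative binomial with r=4, p=0.108.
SD(Y) = √[r(1−p)/p²] = √(305.898491) = 17.489954

17.4900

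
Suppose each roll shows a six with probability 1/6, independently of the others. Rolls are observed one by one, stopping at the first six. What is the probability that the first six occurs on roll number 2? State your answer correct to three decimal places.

Geometric (trials to first success), p = 0.166667.
P(Y = 2) = (1−p)^1 · p = 0.83333 · 0.166667 = 0.13889

0.139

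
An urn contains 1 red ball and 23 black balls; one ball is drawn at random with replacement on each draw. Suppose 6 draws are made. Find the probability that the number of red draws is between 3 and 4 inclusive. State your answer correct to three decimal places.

0.001

X ~ Binomial(6, 0.041667); P(3 ≤ X ≤ 4) = Σ C(6,k) p^k (1−p)^(6−k) over k:
  k=3: C(6,3)·0.041667^3·0.958333^3 = 0.00127
  k=4: C(6,4)·0.041667^4·0.958333^2 = 0.00004
Total = 0.00131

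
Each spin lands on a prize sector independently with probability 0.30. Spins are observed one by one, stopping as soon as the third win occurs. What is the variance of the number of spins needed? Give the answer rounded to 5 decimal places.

23.33333

Y = total spins until the third success; negative binomial with r=3, p=0.30.
Var(Y) = r(1−p)/p² = 3·0.70 / 0.30² = 23.3333333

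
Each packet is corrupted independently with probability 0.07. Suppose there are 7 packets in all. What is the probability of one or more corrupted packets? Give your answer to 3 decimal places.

0.398

P(at least one) = 1 − P(none) = 1 − (1 − 0.07)^7
= 1 − 0.60170 = 0.39830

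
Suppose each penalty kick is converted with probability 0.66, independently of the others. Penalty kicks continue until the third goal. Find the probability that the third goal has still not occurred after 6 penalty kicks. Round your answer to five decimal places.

0.10685

Needing more than 6 penalty kicks ⇔ fewer than 3 successes in the first 6. With X ~ Binomial(6, 0.66), P(Y > 6) = P(X ≤ 2).
  k=0: C(6,0)·0.66^0·0.34^6 = 0.0015448
  k=1: C(6,1)·0.66^1·0.34^5 = 0.0179924
  k=2: C(6,2)·0.66^2·0.34^4 = 0.0873162
P(X ≤ 2) = 0.1068534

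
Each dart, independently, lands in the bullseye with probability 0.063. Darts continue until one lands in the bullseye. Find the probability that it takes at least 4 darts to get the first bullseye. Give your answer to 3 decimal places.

0.823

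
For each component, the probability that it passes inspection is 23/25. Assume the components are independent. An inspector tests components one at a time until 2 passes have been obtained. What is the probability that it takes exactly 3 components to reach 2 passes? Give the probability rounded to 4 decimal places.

0.1354

Y = trial on which the second success occurs; negative binomial, r=2, p=0.92.
P(Y=3) = C(2,1) · p^2 · (1−p)^1
= 2 · 0.8464 · 0.08 = 0.135424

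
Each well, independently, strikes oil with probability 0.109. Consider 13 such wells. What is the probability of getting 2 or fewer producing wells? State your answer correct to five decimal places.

0.83816

X ~ Binomial(13, 0.109); P(X ≤ 2) = Σ C(13,k) p^k (1−p)^(13−k) over k:
  k=0: C(13,0)·0.109^0·0.891^13 = 0.2230541
  k=1: C(13,1)·0.109^1·0.891^12 = 0.3547336
  k=2: C(13,2)·0.109^2·0.891^11 = 0.2603768
Total = 0.8381645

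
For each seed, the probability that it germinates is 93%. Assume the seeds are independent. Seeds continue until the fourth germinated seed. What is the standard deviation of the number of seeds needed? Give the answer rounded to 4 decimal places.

Y = total seeds until the fourth success; negative binomial with r=4, p=0.93.
SD(Y) = √[r(1−p)/p²] = √(0.323737) = 0.568979

0.5690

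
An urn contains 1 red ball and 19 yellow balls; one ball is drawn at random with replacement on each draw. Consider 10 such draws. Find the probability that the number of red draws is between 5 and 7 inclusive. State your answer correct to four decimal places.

X ~ Binomial(10, 0.05); P(5 ≤ X ≤ 7) = Σ C(10,k) p^k (1−p)^(10−k) over k:
  k=5: C(10,5)·0.05^5·0.95^5 = 0.000061
  k=6: C(10,6)·0.05^6·0.95^4 = 0.000003
  k=7: C(10,7)·0.05^7·0.95^3 = 0.000000
Total = 0.000064

0.0001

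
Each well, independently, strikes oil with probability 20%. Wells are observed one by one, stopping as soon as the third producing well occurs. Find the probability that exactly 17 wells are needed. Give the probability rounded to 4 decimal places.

0.0422

Y = trial on which the third success occurs; negative binomial, r=3, p=0.20.
P(Y=17) = C(16,2) · p^3 · (1−p)^14
= 120 · 0.008 · 0.04398 = 0.042221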